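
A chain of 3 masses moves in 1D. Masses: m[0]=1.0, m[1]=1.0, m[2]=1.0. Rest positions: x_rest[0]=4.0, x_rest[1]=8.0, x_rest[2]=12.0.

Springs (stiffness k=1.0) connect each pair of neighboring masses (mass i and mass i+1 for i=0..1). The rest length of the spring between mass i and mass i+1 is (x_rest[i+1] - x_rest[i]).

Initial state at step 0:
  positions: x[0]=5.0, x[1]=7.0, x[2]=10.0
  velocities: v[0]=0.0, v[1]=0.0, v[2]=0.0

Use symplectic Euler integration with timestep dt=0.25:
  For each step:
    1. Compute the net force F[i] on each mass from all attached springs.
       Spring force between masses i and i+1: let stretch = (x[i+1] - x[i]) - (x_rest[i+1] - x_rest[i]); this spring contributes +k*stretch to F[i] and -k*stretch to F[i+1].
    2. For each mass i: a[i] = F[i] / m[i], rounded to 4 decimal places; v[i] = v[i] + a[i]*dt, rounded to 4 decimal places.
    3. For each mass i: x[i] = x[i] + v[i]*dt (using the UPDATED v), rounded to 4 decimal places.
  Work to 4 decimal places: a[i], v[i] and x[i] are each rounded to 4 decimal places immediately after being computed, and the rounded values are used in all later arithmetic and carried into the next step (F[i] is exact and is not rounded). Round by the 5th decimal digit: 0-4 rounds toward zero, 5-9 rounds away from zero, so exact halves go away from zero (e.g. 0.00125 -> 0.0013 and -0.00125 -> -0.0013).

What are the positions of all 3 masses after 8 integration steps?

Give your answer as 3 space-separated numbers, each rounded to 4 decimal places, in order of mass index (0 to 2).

Answer: 2.3868 7.6213 11.9925

Derivation:
Step 0: x=[5.0000 7.0000 10.0000] v=[0.0000 0.0000 0.0000]
Step 1: x=[4.8750 7.0625 10.0625] v=[-0.5000 0.2500 0.2500]
Step 2: x=[4.6367 7.1758 10.1875] v=[-0.9531 0.4531 0.5000]
Step 3: x=[4.3071 7.3186 10.3743] v=[-1.3183 0.5713 0.7471]
Step 4: x=[3.9158 7.4642 10.6201] v=[-1.5654 0.5824 0.9832]
Step 5: x=[3.4962 7.5853 10.9187] v=[-1.6783 0.4843 1.1942]
Step 6: x=[3.0822 7.6592 11.2589] v=[-1.6560 0.2954 1.3609]
Step 7: x=[2.7043 7.6720 11.6242] v=[-1.5118 0.0511 1.4610]
Step 8: x=[2.3868 7.6213 11.9925] v=[-1.2699 -0.2028 1.4730]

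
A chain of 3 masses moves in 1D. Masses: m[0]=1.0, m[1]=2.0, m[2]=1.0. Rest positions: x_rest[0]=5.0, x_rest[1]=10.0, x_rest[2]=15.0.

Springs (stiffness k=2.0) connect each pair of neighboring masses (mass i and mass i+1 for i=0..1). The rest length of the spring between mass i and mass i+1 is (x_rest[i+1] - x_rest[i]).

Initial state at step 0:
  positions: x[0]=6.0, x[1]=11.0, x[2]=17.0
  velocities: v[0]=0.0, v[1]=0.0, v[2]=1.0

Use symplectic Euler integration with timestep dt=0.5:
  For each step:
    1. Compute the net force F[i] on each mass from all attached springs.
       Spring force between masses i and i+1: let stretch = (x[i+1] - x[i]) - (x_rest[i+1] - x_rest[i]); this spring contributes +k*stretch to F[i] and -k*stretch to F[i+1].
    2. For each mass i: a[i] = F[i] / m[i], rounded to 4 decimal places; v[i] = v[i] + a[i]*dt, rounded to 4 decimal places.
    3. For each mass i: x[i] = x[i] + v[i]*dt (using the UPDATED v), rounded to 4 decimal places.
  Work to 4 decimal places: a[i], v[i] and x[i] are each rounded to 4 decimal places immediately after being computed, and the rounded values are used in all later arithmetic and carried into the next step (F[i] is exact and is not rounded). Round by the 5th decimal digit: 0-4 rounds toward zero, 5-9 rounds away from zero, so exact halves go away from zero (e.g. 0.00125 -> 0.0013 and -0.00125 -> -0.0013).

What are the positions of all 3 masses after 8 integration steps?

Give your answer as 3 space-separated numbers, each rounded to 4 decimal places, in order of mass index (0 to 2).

Step 0: x=[6.0000 11.0000 17.0000] v=[0.0000 0.0000 1.0000]
Step 1: x=[6.0000 11.2500 17.0000] v=[0.0000 0.5000 0.0000]
Step 2: x=[6.1250 11.6250 16.6250] v=[0.2500 0.7500 -0.7500]
Step 3: x=[6.5000 11.8750 16.2500] v=[0.7500 0.5000 -0.7500]
Step 4: x=[7.0625 11.8750 16.1875] v=[1.1250 0.0000 -0.1250]
Step 5: x=[7.5313 11.7500 16.4688] v=[0.9375 -0.2500 0.5625]
Step 6: x=[7.6094 11.7501 16.8907] v=[0.1562 0.0001 0.8437]
Step 7: x=[7.2579 12.0002 17.2423] v=[-0.7031 0.5001 0.7031]
Step 8: x=[6.7775 12.3752 17.4728] v=[-0.9608 0.7500 0.4610]

Answer: 6.7775 12.3752 17.4728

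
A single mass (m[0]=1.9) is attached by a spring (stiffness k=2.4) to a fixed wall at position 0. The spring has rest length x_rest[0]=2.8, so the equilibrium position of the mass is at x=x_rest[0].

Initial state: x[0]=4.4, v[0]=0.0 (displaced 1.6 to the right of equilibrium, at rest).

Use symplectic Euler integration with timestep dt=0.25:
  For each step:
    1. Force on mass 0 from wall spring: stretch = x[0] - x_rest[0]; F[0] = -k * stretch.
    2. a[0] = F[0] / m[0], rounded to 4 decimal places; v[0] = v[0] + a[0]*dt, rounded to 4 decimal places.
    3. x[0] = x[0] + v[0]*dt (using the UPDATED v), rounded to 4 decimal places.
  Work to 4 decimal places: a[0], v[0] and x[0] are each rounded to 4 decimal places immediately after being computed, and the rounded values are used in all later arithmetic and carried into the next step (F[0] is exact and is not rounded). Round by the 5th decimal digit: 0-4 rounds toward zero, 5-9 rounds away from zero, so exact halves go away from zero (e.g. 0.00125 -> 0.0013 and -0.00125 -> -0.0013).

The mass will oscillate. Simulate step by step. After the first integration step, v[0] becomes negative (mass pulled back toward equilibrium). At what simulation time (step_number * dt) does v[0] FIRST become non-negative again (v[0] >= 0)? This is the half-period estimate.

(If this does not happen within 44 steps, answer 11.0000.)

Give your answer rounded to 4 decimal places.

Answer: 3.0000

Derivation:
Step 0: x=[4.4000] v=[0.0000]
Step 1: x=[4.2737] v=[-0.5053]
Step 2: x=[4.0310] v=[-0.9707]
Step 3: x=[3.6912] v=[-1.3594]
Step 4: x=[3.2810] v=[-1.6408]
Step 5: x=[2.8328] v=[-1.7927]
Step 6: x=[2.3820] v=[-1.8031]
Step 7: x=[1.9642] v=[-1.6711]
Step 8: x=[1.6124] v=[-1.4072]
Step 9: x=[1.3544] v=[-1.0322]
Step 10: x=[1.2105] v=[-0.5757]
Step 11: x=[1.1921] v=[-0.0738]
Step 12: x=[1.3006] v=[0.4340]
First v>=0 after going negative at step 12, time=3.0000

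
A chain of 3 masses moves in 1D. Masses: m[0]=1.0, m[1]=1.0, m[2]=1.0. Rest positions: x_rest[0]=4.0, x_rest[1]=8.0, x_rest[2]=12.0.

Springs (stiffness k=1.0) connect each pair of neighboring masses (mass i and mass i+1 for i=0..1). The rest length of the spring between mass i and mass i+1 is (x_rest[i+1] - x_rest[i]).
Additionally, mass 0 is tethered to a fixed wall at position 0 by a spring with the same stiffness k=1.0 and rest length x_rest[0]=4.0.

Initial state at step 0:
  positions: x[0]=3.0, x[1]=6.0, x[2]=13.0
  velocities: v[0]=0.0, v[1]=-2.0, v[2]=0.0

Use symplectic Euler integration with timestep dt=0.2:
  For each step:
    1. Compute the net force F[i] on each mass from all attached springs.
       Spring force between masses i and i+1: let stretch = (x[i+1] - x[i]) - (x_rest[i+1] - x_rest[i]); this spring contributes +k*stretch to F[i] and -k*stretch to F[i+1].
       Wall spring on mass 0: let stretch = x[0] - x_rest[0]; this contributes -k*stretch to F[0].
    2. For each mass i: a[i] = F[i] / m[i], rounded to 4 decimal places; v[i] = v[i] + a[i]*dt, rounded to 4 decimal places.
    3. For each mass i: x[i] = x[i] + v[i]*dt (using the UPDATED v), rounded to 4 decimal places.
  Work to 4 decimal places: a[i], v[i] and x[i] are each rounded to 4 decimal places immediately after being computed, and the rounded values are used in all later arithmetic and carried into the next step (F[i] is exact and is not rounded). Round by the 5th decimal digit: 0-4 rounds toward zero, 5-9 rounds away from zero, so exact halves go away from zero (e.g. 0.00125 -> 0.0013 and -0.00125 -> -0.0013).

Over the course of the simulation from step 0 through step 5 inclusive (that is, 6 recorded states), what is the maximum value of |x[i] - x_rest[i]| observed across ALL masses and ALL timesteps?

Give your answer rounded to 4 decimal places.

Step 0: x=[3.0000 6.0000 13.0000] v=[0.0000 -2.0000 0.0000]
Step 1: x=[3.0000 5.7600 12.8800] v=[0.0000 -1.2000 -0.6000]
Step 2: x=[2.9904 5.6944 12.6352] v=[-0.0480 -0.3280 -1.2240]
Step 3: x=[2.9693 5.7983 12.2728] v=[-0.1053 0.5194 -1.8122]
Step 4: x=[2.9426 6.0480 11.8114] v=[-0.1334 1.2485 -2.3071]
Step 5: x=[2.9224 6.4040 11.2794] v=[-0.1008 1.7801 -2.6598]
Max displacement = 2.3056

Answer: 2.3056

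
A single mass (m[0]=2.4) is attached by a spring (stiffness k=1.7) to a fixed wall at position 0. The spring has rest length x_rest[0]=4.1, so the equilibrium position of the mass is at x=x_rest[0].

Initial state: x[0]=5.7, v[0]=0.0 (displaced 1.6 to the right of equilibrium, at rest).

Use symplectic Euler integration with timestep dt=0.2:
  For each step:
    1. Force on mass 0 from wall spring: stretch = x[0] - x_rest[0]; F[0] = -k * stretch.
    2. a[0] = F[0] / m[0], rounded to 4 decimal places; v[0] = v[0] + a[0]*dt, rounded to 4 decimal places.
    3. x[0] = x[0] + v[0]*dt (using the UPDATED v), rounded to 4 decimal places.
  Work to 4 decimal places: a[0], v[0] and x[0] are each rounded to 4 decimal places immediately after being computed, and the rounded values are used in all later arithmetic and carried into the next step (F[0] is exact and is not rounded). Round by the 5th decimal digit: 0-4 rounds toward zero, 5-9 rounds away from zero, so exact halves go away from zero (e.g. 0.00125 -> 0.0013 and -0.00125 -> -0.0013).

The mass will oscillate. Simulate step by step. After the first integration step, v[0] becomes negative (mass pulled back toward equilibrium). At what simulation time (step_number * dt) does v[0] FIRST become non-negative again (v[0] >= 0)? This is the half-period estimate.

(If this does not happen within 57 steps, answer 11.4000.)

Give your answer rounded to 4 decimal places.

Step 0: x=[5.7000] v=[0.0000]
Step 1: x=[5.6547] v=[-0.2267]
Step 2: x=[5.5653] v=[-0.4469]
Step 3: x=[5.4344] v=[-0.6545]
Step 4: x=[5.2657] v=[-0.8435]
Step 5: x=[5.0640] v=[-1.0086]
Step 6: x=[4.8350] v=[-1.1452]
Step 7: x=[4.5851] v=[-1.2493]
Step 8: x=[4.3215] v=[-1.3180]
Step 9: x=[4.0516] v=[-1.3494]
Step 10: x=[3.7831] v=[-1.3425]
Step 11: x=[3.5236] v=[-1.2976]
Step 12: x=[3.2804] v=[-1.2159]
Step 13: x=[3.0604] v=[-1.0998]
Step 14: x=[2.8699] v=[-0.9525]
Step 15: x=[2.7143] v=[-0.7782]
Step 16: x=[2.5979] v=[-0.5819]
Step 17: x=[2.5241] v=[-0.3691]
Step 18: x=[2.4949] v=[-0.1458]
Step 19: x=[2.5112] v=[0.0816]
First v>=0 after going negative at step 19, time=3.8000

Answer: 3.8000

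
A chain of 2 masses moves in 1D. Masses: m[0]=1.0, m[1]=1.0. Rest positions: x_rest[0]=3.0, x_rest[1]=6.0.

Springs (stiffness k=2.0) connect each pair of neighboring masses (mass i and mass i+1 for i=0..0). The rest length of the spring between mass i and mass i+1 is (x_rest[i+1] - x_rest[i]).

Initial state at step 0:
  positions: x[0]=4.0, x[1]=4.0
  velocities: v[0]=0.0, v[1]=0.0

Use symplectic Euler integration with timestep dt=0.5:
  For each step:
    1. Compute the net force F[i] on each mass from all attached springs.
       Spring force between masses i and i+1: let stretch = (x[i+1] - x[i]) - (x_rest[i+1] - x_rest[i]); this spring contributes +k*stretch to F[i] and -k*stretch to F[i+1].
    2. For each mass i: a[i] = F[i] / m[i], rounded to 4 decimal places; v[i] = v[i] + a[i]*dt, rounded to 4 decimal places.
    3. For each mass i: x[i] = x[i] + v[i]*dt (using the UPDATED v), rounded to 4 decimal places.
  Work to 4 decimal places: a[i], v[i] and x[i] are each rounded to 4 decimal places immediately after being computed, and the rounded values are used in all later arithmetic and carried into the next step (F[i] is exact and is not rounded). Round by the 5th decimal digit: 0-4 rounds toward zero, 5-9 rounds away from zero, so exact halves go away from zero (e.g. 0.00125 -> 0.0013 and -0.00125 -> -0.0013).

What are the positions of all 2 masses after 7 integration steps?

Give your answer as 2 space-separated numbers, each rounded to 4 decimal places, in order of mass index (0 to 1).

Step 0: x=[4.0000 4.0000] v=[0.0000 0.0000]
Step 1: x=[2.5000 5.5000] v=[-3.0000 3.0000]
Step 2: x=[1.0000 7.0000] v=[-3.0000 3.0000]
Step 3: x=[1.0000 7.0000] v=[0.0000 0.0000]
Step 4: x=[2.5000 5.5000] v=[3.0000 -3.0000]
Step 5: x=[4.0000 4.0000] v=[3.0000 -3.0000]
Step 6: x=[4.0000 4.0000] v=[0.0000 0.0000]
Step 7: x=[2.5000 5.5000] v=[-3.0000 3.0000]

Answer: 2.5000 5.5000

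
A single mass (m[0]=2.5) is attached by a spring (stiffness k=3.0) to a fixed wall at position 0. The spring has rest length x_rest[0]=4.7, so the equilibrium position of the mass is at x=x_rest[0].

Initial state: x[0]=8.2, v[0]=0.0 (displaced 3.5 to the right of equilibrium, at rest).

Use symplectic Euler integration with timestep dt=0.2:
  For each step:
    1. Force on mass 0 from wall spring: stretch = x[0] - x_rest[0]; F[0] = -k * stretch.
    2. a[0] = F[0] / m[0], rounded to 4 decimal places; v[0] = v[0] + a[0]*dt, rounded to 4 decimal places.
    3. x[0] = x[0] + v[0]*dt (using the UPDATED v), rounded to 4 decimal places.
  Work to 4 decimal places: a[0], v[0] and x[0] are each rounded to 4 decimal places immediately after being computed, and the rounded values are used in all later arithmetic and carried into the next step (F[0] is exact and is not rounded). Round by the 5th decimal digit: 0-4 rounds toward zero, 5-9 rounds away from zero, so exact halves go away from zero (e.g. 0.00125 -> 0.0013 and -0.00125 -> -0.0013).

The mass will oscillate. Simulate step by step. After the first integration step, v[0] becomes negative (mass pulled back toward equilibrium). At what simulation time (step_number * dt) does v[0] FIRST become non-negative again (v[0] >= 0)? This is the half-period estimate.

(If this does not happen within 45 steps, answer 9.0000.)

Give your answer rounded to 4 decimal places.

Answer: 3.0000

Derivation:
Step 0: x=[8.2000] v=[0.0000]
Step 1: x=[8.0320] v=[-0.8400]
Step 2: x=[7.7041] v=[-1.6397]
Step 3: x=[7.2320] v=[-2.3607]
Step 4: x=[6.6383] v=[-2.9684]
Step 5: x=[5.9516] v=[-3.4336]
Step 6: x=[5.2048] v=[-3.7340]
Step 7: x=[4.4338] v=[-3.8552]
Step 8: x=[3.6755] v=[-3.7913]
Step 9: x=[2.9664] v=[-3.5454]
Step 10: x=[2.3405] v=[-3.1293]
Step 11: x=[1.8279] v=[-2.5630]
Step 12: x=[1.4532] v=[-1.8737]
Step 13: x=[1.2343] v=[-1.0945]
Step 14: x=[1.1818] v=[-0.2627]
Step 15: x=[1.2981] v=[0.5817]
First v>=0 after going negative at step 15, time=3.0000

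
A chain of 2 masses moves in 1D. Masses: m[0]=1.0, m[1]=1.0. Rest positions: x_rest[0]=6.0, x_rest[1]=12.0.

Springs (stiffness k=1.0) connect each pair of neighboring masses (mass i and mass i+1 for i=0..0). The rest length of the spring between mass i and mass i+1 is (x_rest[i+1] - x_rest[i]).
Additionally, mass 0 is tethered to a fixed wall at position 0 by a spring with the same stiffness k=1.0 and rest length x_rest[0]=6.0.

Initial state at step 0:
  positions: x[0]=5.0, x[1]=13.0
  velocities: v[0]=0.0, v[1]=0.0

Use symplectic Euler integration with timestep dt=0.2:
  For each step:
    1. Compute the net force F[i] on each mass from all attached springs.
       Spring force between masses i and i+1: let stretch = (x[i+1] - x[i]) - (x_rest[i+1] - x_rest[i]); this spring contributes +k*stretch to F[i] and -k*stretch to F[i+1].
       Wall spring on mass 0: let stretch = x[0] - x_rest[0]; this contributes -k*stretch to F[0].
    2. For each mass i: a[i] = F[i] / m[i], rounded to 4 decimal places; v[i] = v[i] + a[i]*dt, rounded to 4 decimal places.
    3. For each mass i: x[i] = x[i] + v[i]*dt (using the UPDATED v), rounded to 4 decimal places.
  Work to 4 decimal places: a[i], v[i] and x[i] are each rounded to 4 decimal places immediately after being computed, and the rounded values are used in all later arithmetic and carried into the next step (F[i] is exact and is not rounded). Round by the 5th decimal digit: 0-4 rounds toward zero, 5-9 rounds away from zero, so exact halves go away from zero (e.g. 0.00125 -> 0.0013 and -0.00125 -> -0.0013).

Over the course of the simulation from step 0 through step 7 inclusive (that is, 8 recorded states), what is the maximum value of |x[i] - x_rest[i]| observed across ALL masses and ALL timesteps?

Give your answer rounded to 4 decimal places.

Answer: 1.0072

Derivation:
Step 0: x=[5.0000 13.0000] v=[0.0000 0.0000]
Step 1: x=[5.1200 12.9200] v=[0.6000 -0.4000]
Step 2: x=[5.3472 12.7680] v=[1.1360 -0.7600]
Step 3: x=[5.6573 12.5592] v=[1.5507 -1.0442]
Step 4: x=[6.0172 12.3143] v=[1.7996 -1.2246]
Step 5: x=[6.3883 12.0575] v=[1.8556 -1.2840]
Step 6: x=[6.7307 11.8139] v=[1.7118 -1.2178]
Step 7: x=[7.0072 11.6070] v=[1.3823 -1.0344]
Max displacement = 1.0072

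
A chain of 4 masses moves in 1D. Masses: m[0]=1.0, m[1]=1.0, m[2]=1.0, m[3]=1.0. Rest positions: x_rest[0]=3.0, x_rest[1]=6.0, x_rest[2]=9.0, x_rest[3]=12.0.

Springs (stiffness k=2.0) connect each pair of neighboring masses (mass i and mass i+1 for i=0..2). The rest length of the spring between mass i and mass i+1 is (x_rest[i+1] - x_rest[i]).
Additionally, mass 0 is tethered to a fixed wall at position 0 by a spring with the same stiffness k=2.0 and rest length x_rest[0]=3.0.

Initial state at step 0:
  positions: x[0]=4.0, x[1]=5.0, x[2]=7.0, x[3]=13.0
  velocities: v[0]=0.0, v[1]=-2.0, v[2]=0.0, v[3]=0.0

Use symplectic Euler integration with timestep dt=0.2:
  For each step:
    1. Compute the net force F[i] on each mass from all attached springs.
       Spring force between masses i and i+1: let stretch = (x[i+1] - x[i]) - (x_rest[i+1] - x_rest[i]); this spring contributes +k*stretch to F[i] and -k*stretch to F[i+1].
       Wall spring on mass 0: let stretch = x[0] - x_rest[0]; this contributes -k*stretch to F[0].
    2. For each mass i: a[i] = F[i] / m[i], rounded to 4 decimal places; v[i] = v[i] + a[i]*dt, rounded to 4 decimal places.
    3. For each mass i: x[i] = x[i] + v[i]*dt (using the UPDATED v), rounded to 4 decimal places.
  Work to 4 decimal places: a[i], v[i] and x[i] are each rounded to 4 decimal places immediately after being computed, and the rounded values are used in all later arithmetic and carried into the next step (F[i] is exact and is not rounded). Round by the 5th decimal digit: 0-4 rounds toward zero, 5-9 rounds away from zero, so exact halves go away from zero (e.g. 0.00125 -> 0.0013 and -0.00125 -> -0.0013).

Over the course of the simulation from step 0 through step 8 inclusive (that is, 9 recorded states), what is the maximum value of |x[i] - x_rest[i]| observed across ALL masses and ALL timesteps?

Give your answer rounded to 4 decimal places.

Step 0: x=[4.0000 5.0000 7.0000 13.0000] v=[0.0000 -2.0000 0.0000 0.0000]
Step 1: x=[3.7600 4.6800 7.3200 12.7600] v=[-1.2000 -1.6000 1.6000 -1.2000]
Step 2: x=[3.2928 4.4976 7.8640 12.3248] v=[-2.3360 -0.9120 2.7200 -2.1760]
Step 3: x=[2.6586 4.4881 8.4956 11.7727] v=[-3.1712 -0.0474 3.1578 -2.7603]
Step 4: x=[1.9580 4.6529 9.0687 11.1985] v=[-3.5028 0.8238 2.8656 -2.8711]
Step 5: x=[1.3164 4.9553 9.4589 10.6939] v=[-3.2080 1.5122 1.9512 -2.5230]
Step 6: x=[0.8606 5.3269 9.5877 10.3305] v=[-2.2790 1.8581 0.6438 -1.8170]
Step 7: x=[0.6933 5.6821 9.4350 10.1477] v=[-0.8367 1.7759 -0.7634 -0.9141]
Step 8: x=[0.8696 5.9384 9.0391 10.1479] v=[0.8815 1.2815 -1.9795 0.0008]
Max displacement = 2.3067

Answer: 2.3067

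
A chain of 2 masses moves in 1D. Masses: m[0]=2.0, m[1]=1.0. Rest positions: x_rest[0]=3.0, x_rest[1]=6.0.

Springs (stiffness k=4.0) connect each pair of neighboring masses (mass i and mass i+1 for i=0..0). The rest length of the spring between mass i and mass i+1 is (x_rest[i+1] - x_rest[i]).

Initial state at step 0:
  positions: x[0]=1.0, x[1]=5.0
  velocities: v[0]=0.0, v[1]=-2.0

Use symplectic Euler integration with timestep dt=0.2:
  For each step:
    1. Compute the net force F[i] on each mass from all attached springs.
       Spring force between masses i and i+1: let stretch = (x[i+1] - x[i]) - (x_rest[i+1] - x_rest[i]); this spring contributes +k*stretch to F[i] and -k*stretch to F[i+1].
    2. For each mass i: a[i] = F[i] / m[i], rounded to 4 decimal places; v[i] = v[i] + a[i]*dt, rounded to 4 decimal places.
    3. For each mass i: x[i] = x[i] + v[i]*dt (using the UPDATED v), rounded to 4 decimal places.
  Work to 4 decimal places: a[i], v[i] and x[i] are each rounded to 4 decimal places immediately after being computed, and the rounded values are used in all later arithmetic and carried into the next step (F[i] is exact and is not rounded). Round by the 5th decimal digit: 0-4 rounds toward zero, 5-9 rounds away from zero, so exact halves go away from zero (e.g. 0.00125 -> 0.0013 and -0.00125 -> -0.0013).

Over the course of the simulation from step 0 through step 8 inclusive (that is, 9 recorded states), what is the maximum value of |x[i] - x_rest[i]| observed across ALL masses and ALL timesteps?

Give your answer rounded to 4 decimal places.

Step 0: x=[1.0000 5.0000] v=[0.0000 -2.0000]
Step 1: x=[1.0800 4.4400] v=[0.4000 -2.8000]
Step 2: x=[1.1888 3.8224] v=[0.5440 -3.0880]
Step 3: x=[1.2683 3.2634] v=[0.3974 -2.7949]
Step 4: x=[1.2674 2.8652] v=[-0.0046 -1.9910]
Step 5: x=[1.1543 2.6914] v=[-0.5655 -0.8692]
Step 6: x=[0.9242 2.7516] v=[-1.1507 0.3011]
Step 7: x=[0.6003 2.9994] v=[-1.6197 1.2392]
Step 8: x=[0.2283 3.3434] v=[-1.8601 1.7199]
Max displacement = 3.3086

Answer: 3.3086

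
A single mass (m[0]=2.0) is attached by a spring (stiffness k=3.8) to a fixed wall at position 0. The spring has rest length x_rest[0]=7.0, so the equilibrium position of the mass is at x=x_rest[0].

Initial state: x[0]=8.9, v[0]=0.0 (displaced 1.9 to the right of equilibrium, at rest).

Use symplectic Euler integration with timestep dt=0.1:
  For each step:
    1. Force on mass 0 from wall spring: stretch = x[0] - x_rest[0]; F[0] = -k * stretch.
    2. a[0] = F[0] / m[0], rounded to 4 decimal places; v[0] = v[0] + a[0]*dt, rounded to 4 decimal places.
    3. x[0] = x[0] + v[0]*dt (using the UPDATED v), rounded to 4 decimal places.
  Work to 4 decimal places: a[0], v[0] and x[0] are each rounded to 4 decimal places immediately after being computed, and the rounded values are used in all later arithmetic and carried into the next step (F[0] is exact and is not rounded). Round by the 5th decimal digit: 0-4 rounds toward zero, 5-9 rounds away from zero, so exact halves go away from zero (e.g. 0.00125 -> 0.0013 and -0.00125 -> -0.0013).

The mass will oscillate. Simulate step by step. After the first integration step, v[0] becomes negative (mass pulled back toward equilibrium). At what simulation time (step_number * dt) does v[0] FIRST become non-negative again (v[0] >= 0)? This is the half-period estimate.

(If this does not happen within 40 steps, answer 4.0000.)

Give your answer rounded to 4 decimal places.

Answer: 2.3000

Derivation:
Step 0: x=[8.9000] v=[0.0000]
Step 1: x=[8.8639] v=[-0.3610]
Step 2: x=[8.7924] v=[-0.7151]
Step 3: x=[8.6868] v=[-1.0557]
Step 4: x=[8.5492] v=[-1.3762]
Step 5: x=[8.3821] v=[-1.6706]
Step 6: x=[8.1888] v=[-1.9332]
Step 7: x=[7.9729] v=[-2.1591]
Step 8: x=[7.7385] v=[-2.3440]
Step 9: x=[7.4901] v=[-2.4843]
Step 10: x=[7.2324] v=[-2.5774]
Step 11: x=[6.9702] v=[-2.6216]
Step 12: x=[6.7086] v=[-2.6159]
Step 13: x=[6.4526] v=[-2.5605]
Step 14: x=[6.2070] v=[-2.4565]
Step 15: x=[5.9764] v=[-2.3058]
Step 16: x=[5.7653] v=[-2.1113]
Step 17: x=[5.5776] v=[-1.8767]
Step 18: x=[5.4170] v=[-1.6064]
Step 19: x=[5.2864] v=[-1.3056]
Step 20: x=[5.1884] v=[-0.9800]
Step 21: x=[5.1248] v=[-0.6358]
Step 22: x=[5.0969] v=[-0.2795]
Step 23: x=[5.1051] v=[0.0821]
First v>=0 after going negative at step 23, time=2.3000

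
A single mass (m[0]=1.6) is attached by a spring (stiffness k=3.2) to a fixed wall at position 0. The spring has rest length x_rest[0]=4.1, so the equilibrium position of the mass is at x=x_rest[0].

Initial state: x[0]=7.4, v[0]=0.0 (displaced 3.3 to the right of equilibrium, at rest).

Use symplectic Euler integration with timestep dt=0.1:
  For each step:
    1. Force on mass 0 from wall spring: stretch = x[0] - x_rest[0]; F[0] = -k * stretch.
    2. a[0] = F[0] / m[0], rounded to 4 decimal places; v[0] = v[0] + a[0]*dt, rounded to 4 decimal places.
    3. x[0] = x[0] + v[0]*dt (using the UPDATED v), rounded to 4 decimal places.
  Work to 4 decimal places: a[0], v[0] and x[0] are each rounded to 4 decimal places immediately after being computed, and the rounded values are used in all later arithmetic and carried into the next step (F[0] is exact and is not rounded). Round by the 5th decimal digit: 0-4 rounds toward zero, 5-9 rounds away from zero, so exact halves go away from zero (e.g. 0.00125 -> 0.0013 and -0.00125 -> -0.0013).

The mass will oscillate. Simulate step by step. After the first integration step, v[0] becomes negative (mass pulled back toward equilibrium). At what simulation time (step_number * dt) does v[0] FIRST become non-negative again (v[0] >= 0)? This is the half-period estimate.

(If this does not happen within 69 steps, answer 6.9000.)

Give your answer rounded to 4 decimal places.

Answer: 2.3000

Derivation:
Step 0: x=[7.4000] v=[0.0000]
Step 1: x=[7.3340] v=[-0.6600]
Step 2: x=[7.2033] v=[-1.3068]
Step 3: x=[7.0106] v=[-1.9275]
Step 4: x=[6.7596] v=[-2.5096]
Step 5: x=[6.4555] v=[-3.0415]
Step 6: x=[6.1042] v=[-3.5126]
Step 7: x=[5.7129] v=[-3.9134]
Step 8: x=[5.2893] v=[-4.2360]
Step 9: x=[4.8419] v=[-4.4739]
Step 10: x=[4.3797] v=[-4.6223]
Step 11: x=[3.9119] v=[-4.6782]
Step 12: x=[3.4478] v=[-4.6406]
Step 13: x=[2.9968] v=[-4.5102]
Step 14: x=[2.5678] v=[-4.2896]
Step 15: x=[2.1695] v=[-3.9832]
Step 16: x=[1.8098] v=[-3.5971]
Step 17: x=[1.4959] v=[-3.1391]
Step 18: x=[1.2341] v=[-2.6183]
Step 19: x=[1.0296] v=[-2.0451]
Step 20: x=[0.8865] v=[-1.4310]
Step 21: x=[0.8077] v=[-0.7883]
Step 22: x=[0.7947] v=[-0.1298]
Step 23: x=[0.8478] v=[0.5313]
First v>=0 after going negative at step 23, time=2.3000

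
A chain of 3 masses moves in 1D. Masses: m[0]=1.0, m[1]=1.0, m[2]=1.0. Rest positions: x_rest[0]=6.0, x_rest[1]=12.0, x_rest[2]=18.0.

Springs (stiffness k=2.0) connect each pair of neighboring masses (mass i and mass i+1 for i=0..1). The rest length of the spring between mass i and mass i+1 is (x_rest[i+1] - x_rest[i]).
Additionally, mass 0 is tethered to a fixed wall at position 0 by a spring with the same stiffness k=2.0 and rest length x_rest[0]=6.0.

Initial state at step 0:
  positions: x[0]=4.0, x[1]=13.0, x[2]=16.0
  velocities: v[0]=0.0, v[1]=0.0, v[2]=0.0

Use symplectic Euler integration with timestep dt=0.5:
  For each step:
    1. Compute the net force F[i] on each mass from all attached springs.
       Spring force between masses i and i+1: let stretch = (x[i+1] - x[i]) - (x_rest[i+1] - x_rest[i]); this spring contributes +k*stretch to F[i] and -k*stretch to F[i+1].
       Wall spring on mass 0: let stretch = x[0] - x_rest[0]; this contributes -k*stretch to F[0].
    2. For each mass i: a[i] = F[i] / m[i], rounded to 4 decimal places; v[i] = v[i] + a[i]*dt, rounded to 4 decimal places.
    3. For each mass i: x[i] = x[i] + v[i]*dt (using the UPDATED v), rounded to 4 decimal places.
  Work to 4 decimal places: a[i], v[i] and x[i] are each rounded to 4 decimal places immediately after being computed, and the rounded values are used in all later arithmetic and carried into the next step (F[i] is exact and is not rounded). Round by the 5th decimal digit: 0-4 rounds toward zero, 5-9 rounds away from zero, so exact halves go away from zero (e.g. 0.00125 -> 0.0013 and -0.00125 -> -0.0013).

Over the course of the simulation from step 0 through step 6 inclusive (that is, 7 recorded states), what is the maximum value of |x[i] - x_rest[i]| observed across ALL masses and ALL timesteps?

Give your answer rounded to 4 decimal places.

Answer: 3.0000

Derivation:
Step 0: x=[4.0000 13.0000 16.0000] v=[0.0000 0.0000 0.0000]
Step 1: x=[6.5000 10.0000 17.5000] v=[5.0000 -6.0000 3.0000]
Step 2: x=[7.5000 9.0000 18.2500] v=[2.0000 -2.0000 1.5000]
Step 3: x=[5.5000 11.8750 17.3750] v=[-4.0000 5.7500 -1.7500]
Step 4: x=[3.9375 14.3125 16.7500] v=[-3.1250 4.8750 -1.2500]
Step 5: x=[5.5938 12.7813 17.9063] v=[3.3125 -3.0625 2.3125]
Step 6: x=[8.0469 10.2188 19.5001] v=[4.9062 -5.1250 3.1875]
Max displacement = 3.0000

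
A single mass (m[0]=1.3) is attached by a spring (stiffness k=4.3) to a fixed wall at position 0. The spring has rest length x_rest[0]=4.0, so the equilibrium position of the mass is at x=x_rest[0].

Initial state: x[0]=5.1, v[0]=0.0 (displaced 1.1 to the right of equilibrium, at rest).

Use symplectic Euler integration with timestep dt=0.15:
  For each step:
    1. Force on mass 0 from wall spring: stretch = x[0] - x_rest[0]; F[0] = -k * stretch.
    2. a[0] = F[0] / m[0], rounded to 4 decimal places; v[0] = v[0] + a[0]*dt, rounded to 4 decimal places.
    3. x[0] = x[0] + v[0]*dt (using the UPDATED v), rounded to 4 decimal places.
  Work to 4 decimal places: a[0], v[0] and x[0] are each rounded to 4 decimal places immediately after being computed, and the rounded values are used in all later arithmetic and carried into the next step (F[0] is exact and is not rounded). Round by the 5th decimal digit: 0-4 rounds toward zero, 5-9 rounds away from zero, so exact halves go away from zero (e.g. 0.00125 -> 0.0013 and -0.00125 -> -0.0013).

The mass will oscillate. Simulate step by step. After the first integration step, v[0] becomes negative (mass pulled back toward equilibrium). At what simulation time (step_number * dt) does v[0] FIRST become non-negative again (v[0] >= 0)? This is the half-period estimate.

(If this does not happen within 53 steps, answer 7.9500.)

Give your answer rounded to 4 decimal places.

Step 0: x=[5.1000] v=[0.0000]
Step 1: x=[5.0181] v=[-0.5458]
Step 2: x=[4.8605] v=[-1.0509]
Step 3: x=[4.6388] v=[-1.4778]
Step 4: x=[4.3696] v=[-1.7948]
Step 5: x=[4.0729] v=[-1.9782]
Step 6: x=[3.7707] v=[-2.0144]
Step 7: x=[3.4856] v=[-1.9006]
Step 8: x=[3.2388] v=[-1.6454]
Step 9: x=[3.0486] v=[-1.2677]
Step 10: x=[2.9292] v=[-0.7957]
Step 11: x=[2.8895] v=[-0.2644]
Step 12: x=[2.9325] v=[0.2866]
First v>=0 after going negative at step 12, time=1.8000

Answer: 1.8000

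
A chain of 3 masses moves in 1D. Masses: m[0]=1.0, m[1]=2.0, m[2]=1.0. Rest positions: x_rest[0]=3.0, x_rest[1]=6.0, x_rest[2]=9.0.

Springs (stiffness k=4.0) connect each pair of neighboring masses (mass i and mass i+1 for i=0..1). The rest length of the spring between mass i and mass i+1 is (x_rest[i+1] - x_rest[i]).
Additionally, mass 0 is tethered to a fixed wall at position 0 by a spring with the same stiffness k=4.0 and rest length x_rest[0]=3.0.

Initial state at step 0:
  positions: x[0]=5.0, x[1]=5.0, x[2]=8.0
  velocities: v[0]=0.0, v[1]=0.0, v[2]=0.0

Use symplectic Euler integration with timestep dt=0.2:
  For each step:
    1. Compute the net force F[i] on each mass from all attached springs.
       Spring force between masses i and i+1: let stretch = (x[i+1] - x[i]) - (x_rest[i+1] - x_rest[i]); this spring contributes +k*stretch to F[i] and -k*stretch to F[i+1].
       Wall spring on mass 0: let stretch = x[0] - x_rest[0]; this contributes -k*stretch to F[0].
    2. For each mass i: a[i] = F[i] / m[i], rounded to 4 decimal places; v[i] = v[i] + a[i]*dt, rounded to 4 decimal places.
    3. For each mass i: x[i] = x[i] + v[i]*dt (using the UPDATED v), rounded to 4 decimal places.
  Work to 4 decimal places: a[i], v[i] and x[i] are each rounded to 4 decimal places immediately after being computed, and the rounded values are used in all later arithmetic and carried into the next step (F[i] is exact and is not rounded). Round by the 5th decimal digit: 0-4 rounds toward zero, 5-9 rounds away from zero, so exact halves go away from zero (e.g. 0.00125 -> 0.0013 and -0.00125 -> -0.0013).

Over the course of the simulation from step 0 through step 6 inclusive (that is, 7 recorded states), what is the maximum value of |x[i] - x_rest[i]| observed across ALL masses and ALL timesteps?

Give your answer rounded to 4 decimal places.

Step 0: x=[5.0000 5.0000 8.0000] v=[0.0000 0.0000 0.0000]
Step 1: x=[4.2000 5.2400 8.0000] v=[-4.0000 1.2000 0.0000]
Step 2: x=[2.8944 5.6176 8.0384] v=[-6.5280 1.8880 0.1920]
Step 3: x=[1.5614 5.9710 8.1695] v=[-6.6650 1.7670 0.6554]
Step 4: x=[0.6841 6.1475 8.4288] v=[-4.3864 0.8826 1.2966]
Step 5: x=[0.5715 6.0695 8.8031] v=[-0.5630 -0.3902 1.8716]
Step 6: x=[1.2471 5.7703 9.2200] v=[3.3782 -1.4960 2.0847]
Max displacement = 2.4285

Answer: 2.4285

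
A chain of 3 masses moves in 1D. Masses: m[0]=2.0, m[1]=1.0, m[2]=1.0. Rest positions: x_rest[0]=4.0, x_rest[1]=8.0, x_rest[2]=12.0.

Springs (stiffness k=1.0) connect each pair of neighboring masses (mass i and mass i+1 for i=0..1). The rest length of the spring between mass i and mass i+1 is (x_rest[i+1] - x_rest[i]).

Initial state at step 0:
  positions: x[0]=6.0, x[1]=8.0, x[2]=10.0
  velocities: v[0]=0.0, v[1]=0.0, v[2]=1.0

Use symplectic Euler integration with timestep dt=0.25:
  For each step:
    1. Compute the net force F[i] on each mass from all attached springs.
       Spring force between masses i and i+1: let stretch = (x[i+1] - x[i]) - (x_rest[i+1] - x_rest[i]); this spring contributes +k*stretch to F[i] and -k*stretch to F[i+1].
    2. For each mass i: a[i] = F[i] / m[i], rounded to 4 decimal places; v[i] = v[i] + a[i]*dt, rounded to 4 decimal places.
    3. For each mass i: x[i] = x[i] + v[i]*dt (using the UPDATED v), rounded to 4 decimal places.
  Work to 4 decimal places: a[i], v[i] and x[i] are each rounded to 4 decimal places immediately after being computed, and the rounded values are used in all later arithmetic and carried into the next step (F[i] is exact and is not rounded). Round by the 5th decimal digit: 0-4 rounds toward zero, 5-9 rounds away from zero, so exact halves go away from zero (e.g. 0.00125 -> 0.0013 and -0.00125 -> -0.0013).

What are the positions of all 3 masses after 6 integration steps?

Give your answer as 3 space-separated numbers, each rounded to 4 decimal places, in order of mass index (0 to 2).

Answer: 4.8518 8.6092 13.1875

Derivation:
Step 0: x=[6.0000 8.0000 10.0000] v=[0.0000 0.0000 1.0000]
Step 1: x=[5.9375 8.0000 10.3750] v=[-0.2500 0.0000 1.5000]
Step 2: x=[5.8145 8.0195 10.8516] v=[-0.4922 0.0781 1.9063]
Step 3: x=[5.6354 8.0782 11.4012] v=[-0.7166 0.2349 2.1983]
Step 4: x=[5.4076 8.1920 11.9931] v=[-0.9113 0.4550 2.3676]
Step 5: x=[5.1418 8.3693 12.5974] v=[-1.0633 0.7092 2.4173]
Step 6: x=[4.8518 8.6092 13.1875] v=[-1.1599 0.9594 2.3603]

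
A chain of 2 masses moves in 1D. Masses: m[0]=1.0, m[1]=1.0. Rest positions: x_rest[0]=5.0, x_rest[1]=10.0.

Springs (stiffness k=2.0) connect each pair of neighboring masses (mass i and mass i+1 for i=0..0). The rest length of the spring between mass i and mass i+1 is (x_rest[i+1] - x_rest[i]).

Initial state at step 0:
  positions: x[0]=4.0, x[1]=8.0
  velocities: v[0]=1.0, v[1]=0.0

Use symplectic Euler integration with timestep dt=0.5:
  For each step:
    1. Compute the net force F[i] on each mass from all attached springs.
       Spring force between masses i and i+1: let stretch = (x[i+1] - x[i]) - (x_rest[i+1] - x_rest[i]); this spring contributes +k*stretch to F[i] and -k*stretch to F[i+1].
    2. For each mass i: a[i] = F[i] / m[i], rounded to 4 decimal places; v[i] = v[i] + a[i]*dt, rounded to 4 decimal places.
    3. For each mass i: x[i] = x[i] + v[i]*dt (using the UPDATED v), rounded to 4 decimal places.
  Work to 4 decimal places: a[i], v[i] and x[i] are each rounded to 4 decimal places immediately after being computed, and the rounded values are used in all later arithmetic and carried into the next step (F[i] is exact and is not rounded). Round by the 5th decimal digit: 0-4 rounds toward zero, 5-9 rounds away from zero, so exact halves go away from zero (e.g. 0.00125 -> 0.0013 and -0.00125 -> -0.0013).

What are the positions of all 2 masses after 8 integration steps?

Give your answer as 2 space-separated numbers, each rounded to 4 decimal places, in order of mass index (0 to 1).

Answer: 5.2500 10.7500

Derivation:
Step 0: x=[4.0000 8.0000] v=[1.0000 0.0000]
Step 1: x=[4.0000 8.5000] v=[0.0000 1.0000]
Step 2: x=[3.7500 9.2500] v=[-0.5000 1.5000]
Step 3: x=[3.7500 9.7500] v=[0.0000 1.0000]
Step 4: x=[4.2500 9.7500] v=[1.0000 0.0000]
Step 5: x=[5.0000 9.5000] v=[1.5000 -0.5000]
Step 6: x=[5.5000 9.5000] v=[1.0000 0.0000]
Step 7: x=[5.5000 10.0000] v=[0.0000 1.0000]
Step 8: x=[5.2500 10.7500] v=[-0.5000 1.5000]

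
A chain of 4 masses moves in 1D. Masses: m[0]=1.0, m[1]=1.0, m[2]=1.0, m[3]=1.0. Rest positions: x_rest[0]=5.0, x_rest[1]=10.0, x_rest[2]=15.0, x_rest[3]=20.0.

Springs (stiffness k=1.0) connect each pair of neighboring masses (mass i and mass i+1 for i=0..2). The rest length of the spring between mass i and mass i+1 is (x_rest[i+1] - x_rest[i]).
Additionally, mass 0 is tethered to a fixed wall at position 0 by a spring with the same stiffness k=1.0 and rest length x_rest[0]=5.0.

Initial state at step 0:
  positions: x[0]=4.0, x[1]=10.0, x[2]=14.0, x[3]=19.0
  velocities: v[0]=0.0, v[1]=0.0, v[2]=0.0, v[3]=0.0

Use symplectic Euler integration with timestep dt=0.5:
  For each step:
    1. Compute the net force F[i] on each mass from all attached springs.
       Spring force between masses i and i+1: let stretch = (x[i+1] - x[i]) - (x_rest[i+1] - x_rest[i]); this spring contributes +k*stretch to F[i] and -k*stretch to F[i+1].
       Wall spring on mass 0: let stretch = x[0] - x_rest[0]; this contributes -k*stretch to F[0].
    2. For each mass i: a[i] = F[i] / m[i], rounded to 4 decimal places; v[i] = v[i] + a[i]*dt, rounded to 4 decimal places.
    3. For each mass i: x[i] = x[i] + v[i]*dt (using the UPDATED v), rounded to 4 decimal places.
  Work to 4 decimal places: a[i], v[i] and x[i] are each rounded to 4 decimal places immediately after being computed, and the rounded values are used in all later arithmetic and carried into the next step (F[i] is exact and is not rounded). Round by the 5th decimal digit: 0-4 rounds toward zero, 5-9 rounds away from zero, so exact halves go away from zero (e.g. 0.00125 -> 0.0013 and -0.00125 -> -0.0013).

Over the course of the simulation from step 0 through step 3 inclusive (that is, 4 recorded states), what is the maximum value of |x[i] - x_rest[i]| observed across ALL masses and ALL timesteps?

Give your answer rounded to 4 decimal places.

Step 0: x=[4.0000 10.0000 14.0000 19.0000] v=[0.0000 0.0000 0.0000 0.0000]
Step 1: x=[4.5000 9.5000 14.2500 19.0000] v=[1.0000 -1.0000 0.5000 0.0000]
Step 2: x=[5.1250 8.9375 14.5000 19.0625] v=[1.2500 -1.1250 0.5000 0.1250]
Step 3: x=[5.4219 8.8125 14.5000 19.2344] v=[0.5938 -0.2500 0.0000 0.3438]
Max displacement = 1.1875

Answer: 1.1875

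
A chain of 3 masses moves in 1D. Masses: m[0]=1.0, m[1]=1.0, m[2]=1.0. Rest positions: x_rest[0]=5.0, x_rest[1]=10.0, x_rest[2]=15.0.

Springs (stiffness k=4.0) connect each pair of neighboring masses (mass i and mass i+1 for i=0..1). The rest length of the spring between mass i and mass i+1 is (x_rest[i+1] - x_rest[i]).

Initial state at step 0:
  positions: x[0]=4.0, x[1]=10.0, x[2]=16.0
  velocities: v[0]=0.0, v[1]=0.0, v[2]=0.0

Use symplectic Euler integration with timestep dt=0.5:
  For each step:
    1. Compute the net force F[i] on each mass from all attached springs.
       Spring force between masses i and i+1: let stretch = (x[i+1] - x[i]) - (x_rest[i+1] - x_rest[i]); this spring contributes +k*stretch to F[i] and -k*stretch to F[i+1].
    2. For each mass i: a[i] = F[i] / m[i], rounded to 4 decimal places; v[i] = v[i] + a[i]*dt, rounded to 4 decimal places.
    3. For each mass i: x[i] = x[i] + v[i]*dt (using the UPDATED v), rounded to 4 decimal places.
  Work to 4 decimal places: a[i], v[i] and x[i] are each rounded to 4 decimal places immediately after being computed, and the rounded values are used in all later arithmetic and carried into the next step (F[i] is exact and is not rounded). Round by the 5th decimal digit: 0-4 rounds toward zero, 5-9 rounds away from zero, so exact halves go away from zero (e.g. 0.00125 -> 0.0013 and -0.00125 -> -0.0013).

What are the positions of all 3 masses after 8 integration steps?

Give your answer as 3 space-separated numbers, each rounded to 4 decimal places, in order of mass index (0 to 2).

Answer: 6.0000 10.0000 14.0000

Derivation:
Step 0: x=[4.0000 10.0000 16.0000] v=[0.0000 0.0000 0.0000]
Step 1: x=[5.0000 10.0000 15.0000] v=[2.0000 0.0000 -2.0000]
Step 2: x=[6.0000 10.0000 14.0000] v=[2.0000 0.0000 -2.0000]
Step 3: x=[6.0000 10.0000 14.0000] v=[0.0000 0.0000 0.0000]
Step 4: x=[5.0000 10.0000 15.0000] v=[-2.0000 0.0000 2.0000]
Step 5: x=[4.0000 10.0000 16.0000] v=[-2.0000 0.0000 2.0000]
Step 6: x=[4.0000 10.0000 16.0000] v=[0.0000 0.0000 0.0000]
Step 7: x=[5.0000 10.0000 15.0000] v=[2.0000 0.0000 -2.0000]
Step 8: x=[6.0000 10.0000 14.0000] v=[2.0000 0.0000 -2.0000]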